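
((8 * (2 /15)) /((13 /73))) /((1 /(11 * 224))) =2877952 /195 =14758.73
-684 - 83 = -767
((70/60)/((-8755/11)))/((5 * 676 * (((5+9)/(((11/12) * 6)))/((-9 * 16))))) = 363/14795950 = 0.00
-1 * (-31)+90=121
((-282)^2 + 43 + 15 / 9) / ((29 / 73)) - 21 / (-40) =697023347 / 3480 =200294.07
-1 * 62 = -62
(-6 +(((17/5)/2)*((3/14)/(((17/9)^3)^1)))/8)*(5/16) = -1939893/1035776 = -1.87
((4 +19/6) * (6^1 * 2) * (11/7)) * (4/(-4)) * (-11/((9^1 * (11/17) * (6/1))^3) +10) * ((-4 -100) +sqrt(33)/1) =213008657186/1515591 -8192640661 * sqrt(33)/6062364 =132781.78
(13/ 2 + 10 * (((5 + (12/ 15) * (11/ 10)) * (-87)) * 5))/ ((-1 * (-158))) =-51143/ 316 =-161.84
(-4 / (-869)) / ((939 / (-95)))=-380 / 815991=-0.00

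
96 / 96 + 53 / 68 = 121 / 68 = 1.78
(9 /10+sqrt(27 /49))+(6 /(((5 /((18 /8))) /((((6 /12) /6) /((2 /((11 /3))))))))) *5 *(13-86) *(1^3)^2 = -148.92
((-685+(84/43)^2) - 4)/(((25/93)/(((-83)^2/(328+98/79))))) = -4274831645341/80154150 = -53332.63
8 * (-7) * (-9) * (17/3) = 2856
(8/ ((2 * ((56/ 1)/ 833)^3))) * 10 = 8425795/ 64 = 131653.05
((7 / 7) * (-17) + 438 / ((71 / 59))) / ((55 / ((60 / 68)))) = 73905 / 13277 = 5.57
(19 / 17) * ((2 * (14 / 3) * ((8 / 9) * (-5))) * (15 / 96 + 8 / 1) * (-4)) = 77140 / 51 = 1512.55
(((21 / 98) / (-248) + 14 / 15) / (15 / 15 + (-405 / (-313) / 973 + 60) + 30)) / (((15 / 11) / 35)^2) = 12526971684689 / 1855753813440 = 6.75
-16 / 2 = -8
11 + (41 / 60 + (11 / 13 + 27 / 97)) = 969041 / 75660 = 12.81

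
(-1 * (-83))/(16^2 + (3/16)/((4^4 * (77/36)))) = 6544384/20185115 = 0.32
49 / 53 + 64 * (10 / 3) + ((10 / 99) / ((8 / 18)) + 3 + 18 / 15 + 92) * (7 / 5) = 349.26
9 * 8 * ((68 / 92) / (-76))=-306 / 437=-0.70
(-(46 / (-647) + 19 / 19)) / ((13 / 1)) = -601 / 8411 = -0.07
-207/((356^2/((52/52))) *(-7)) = 207/887152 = 0.00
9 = 9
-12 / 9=-4 / 3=-1.33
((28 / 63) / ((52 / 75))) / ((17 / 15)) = 0.57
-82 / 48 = -41 / 24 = -1.71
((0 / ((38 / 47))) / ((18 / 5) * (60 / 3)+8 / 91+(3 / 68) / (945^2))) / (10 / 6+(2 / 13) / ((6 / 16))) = 0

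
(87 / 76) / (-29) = -3 / 76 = -0.04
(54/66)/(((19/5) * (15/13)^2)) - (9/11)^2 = -5836/11495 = -0.51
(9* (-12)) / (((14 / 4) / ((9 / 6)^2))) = -486 / 7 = -69.43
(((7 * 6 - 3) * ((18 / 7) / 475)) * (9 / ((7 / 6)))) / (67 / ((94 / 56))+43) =197964 / 10078075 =0.02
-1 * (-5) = 5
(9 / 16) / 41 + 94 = 61673 / 656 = 94.01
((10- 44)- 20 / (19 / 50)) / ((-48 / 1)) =823 / 456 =1.80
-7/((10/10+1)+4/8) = -2.80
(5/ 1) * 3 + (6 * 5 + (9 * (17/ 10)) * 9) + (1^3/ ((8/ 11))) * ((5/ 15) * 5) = 22199/ 120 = 184.99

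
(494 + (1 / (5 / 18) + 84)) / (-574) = -1454 / 1435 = -1.01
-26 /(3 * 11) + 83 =2713 /33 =82.21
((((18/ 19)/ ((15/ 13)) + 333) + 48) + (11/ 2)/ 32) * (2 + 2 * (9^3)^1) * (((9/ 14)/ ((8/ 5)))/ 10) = 1525893669/ 68096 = 22407.98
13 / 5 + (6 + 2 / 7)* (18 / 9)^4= 3611 / 35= 103.17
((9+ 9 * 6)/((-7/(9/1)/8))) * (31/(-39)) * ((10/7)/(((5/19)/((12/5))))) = 3053376/455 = 6710.72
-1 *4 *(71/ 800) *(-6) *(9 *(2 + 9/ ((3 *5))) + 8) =33441/ 500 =66.88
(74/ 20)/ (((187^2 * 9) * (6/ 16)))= 148/ 4720815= 0.00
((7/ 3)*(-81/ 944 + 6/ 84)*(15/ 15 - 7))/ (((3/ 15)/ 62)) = 14725/ 236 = 62.39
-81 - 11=-92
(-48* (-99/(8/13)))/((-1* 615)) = -2574/205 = -12.56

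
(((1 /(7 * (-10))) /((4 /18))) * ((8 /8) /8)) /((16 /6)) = -27 /8960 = -0.00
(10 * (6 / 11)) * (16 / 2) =480 / 11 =43.64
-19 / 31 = -0.61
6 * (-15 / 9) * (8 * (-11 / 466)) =440 / 233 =1.89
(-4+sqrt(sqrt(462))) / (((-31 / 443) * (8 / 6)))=1329 / 31 -1329 * 462^(1 / 4) / 124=-6.82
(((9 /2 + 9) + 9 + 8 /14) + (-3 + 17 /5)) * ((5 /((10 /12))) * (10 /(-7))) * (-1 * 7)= 9858 /7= 1408.29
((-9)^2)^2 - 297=6264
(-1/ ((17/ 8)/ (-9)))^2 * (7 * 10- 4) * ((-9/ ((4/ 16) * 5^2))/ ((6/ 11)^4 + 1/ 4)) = -721343563776/ 143235625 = -5036.06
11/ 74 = 0.15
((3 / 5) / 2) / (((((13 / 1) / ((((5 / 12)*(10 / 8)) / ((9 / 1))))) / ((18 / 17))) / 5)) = 25 / 3536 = 0.01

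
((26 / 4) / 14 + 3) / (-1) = -97 / 28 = -3.46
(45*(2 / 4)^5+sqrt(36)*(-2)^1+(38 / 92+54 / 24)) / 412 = -5837 / 303232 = -0.02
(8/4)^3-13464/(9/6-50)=27704/97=285.61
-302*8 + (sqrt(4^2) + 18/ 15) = -2410.80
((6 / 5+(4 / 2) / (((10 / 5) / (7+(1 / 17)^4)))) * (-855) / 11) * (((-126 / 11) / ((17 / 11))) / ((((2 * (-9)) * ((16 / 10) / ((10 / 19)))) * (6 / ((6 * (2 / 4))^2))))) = -735460425 / 5679428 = -129.50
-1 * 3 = -3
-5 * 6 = -30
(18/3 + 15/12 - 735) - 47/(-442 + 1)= -1283563/1764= -727.64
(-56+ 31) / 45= -5 / 9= -0.56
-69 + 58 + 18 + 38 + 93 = 138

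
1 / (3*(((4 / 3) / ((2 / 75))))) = 1 / 150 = 0.01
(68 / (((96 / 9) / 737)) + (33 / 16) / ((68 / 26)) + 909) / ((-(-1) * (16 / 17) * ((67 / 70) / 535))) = 57126997725 / 17152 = 3330631.86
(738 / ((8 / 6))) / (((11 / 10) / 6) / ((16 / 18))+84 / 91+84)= 383760 / 59023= 6.50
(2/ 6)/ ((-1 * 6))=-1/ 18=-0.06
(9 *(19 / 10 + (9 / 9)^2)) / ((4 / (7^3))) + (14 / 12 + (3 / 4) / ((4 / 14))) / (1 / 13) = 68621 / 30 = 2287.37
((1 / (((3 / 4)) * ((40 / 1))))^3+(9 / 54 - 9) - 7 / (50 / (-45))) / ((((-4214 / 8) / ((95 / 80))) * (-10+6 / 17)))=-22092877 / 37319184000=-0.00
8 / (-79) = -0.10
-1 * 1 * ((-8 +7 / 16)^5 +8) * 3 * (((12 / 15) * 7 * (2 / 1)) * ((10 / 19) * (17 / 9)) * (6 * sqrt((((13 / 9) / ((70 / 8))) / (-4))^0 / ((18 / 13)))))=3085555283167 * sqrt(26) / 3735552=4211775.56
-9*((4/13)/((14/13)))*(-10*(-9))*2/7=-3240/49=-66.12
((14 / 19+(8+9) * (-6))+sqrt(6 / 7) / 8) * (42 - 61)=1924 - 19 * sqrt(42) / 56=1921.80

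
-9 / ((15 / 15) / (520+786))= -11754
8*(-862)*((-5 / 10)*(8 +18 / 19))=586160 / 19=30850.53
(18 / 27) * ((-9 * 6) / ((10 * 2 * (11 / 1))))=-9 / 55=-0.16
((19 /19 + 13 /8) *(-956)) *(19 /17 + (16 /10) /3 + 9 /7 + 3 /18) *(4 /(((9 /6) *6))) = -294209 /85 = -3461.28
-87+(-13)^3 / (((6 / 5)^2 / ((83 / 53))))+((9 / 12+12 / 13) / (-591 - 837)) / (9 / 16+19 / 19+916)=-2024654145193 / 817614252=-2476.30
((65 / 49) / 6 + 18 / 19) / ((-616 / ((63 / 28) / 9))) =-0.00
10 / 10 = 1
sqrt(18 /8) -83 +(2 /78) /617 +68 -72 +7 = -3777889 /48126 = -78.50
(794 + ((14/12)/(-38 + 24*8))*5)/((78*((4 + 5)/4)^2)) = 209626/104247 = 2.01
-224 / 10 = -112 / 5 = -22.40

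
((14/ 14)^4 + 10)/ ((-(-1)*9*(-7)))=-11/ 63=-0.17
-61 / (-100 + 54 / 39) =793 / 1282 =0.62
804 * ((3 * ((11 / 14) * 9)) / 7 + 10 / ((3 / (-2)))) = -2923.39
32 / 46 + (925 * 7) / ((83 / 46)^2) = 315235524 / 158447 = 1989.53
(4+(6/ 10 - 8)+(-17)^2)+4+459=3743/ 5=748.60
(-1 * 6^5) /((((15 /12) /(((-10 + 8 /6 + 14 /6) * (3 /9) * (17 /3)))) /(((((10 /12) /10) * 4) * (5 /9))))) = 41344 /3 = 13781.33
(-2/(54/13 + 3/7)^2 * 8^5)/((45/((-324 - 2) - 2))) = 178006786048/7825005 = 22748.46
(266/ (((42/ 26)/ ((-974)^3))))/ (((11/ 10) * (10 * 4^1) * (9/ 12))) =-456461149456/ 99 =-4610718681.37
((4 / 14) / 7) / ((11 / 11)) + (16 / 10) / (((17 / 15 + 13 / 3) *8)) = 311 / 4018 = 0.08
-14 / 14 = -1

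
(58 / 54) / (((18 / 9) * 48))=0.01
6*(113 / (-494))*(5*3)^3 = -1144125 / 247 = -4632.09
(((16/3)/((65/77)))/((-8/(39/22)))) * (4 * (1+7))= -44.80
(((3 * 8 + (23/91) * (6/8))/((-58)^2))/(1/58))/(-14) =-8805/295568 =-0.03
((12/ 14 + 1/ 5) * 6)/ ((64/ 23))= 2553/ 1120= 2.28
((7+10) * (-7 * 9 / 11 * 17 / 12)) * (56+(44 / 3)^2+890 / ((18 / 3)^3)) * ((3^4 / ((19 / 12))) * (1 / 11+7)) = -63320759775 / 4598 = -13771370.11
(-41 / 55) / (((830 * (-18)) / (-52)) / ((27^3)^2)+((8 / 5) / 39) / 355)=-6409.38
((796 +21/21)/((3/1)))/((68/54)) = 7173/34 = 210.97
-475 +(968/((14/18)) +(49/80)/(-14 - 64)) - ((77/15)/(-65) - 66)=182504333/218400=835.64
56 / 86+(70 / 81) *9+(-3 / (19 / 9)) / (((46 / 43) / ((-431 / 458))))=1499403821 / 154913004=9.68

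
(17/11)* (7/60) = 119/660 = 0.18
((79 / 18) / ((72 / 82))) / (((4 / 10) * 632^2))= 205 / 6552576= 0.00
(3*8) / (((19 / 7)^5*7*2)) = 28812 / 2476099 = 0.01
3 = 3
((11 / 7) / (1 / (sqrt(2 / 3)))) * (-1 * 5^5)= -34375 * sqrt(6) / 21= -4009.58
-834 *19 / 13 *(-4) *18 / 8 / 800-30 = -84693 / 5200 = -16.29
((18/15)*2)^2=144/25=5.76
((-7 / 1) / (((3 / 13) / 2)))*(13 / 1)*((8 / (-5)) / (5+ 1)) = 9464 / 45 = 210.31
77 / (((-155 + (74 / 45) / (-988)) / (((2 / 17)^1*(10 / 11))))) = -444600 / 8368097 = -0.05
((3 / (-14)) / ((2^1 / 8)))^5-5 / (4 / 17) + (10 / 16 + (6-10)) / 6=-5990059 / 268912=-22.28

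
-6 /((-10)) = 3 /5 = 0.60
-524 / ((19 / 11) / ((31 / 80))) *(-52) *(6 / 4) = 1742169 / 190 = 9169.31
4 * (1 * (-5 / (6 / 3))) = -10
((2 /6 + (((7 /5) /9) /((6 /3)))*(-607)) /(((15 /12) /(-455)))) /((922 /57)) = 7294651 /6915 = 1054.90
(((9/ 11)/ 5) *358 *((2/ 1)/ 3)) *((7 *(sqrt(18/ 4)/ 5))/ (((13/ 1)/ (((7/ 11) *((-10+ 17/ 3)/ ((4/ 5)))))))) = -26313 *sqrt(2)/ 1210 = -30.75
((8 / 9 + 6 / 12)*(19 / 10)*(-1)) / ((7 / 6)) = -95 / 42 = -2.26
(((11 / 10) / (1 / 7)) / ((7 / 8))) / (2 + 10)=0.73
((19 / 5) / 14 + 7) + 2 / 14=519 / 70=7.41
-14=-14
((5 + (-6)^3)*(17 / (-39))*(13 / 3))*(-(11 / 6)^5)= -577689937 / 69984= -8254.60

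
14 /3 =4.67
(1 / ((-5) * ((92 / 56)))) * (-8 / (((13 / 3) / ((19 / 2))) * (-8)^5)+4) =-2982287 / 6123520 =-0.49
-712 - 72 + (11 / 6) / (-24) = -112907 / 144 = -784.08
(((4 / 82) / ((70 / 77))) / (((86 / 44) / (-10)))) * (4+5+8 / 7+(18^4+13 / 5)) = -1778509304 / 61705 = -28822.77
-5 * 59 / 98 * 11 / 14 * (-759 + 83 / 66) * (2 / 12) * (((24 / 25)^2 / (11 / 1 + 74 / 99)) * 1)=1168457004 / 49863625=23.43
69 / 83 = 0.83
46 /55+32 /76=1.26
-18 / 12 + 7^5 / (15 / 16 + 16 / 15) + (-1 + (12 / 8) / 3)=4032718 / 481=8384.03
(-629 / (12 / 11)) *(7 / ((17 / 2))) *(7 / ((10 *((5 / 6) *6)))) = -19943 / 300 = -66.48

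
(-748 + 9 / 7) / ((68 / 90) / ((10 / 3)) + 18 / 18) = -392025 / 644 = -608.73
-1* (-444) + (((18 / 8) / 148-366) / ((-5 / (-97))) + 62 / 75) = -295494361 / 44400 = -6655.28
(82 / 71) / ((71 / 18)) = 1476 / 5041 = 0.29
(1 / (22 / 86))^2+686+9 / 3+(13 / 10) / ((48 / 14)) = 20463331 / 29040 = 704.66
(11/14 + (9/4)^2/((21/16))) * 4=130/7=18.57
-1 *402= -402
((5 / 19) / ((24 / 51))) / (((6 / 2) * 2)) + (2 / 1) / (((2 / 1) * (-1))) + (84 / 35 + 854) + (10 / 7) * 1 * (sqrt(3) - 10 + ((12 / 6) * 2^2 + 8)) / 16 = 5 * sqrt(3) / 56 + 27324443 / 31920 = 856.18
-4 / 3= -1.33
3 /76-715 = -54337 /76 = -714.96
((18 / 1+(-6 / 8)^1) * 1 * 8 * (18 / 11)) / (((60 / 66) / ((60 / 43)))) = 346.60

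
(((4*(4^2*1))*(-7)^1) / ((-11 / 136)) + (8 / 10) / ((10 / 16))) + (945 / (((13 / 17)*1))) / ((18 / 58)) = 34041551 / 3575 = 9522.11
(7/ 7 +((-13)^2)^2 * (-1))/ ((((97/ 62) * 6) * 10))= -29512/ 97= -304.25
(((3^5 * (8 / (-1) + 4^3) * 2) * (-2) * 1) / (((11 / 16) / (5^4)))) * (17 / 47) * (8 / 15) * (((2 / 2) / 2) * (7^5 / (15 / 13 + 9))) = -44928741312000 / 5687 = -7900253439.77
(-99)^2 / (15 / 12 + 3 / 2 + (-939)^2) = 39204 / 3526895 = 0.01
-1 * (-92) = 92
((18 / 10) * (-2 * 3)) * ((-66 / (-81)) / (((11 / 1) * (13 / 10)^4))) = -8000 / 28561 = -0.28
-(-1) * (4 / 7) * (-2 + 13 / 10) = -0.40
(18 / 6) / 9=1 / 3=0.33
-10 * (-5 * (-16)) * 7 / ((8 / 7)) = -4900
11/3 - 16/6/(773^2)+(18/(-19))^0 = 2788466/597529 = 4.67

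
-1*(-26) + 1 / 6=26.17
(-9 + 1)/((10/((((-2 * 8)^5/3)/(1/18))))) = 25165824/5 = 5033164.80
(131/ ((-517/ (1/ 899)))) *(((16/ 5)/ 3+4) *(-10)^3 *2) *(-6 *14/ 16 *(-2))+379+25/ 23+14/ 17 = 410.90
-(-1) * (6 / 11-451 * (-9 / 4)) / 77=44673 / 3388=13.19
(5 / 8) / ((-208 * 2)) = -5 / 3328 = -0.00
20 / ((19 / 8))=160 / 19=8.42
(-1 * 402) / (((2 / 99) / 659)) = -13113441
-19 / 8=-2.38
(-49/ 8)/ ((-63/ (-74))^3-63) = 354571/ 3611295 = 0.10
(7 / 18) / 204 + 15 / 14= 27589 / 25704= 1.07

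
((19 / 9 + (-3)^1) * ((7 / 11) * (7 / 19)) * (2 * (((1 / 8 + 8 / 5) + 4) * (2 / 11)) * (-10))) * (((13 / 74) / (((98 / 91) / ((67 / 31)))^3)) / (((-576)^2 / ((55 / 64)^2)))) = 49178276946175 / 3586046084889182208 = 0.00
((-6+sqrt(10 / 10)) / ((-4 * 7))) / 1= 5 / 28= 0.18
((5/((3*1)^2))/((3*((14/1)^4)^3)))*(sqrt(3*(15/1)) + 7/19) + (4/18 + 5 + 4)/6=5*sqrt(5)/510245211377664 + 709573808062237/461650429341696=1.54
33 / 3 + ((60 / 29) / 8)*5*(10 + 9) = 2063 / 58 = 35.57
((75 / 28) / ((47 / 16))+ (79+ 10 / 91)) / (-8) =-342253 / 34216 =-10.00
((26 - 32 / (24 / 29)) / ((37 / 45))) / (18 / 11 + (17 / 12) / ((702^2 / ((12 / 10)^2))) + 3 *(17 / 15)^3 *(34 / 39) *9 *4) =-128745045000 / 1159105057307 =-0.11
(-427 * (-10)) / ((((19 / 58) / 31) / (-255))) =-1957752300 / 19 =-103039594.74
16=16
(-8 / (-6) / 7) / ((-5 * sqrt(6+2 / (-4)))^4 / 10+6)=32 / 318633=0.00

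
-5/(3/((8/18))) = -20/27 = -0.74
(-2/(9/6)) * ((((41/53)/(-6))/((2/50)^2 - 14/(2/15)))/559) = -25625/8749090116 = -0.00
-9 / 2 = -4.50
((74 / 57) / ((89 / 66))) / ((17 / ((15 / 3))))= 8140 / 28747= 0.28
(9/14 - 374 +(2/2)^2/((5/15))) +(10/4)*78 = -2455/14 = -175.36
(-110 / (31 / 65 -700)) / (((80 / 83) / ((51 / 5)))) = 605319 / 363752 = 1.66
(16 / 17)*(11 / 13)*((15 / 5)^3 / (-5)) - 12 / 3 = -9172 / 1105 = -8.30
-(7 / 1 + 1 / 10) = -71 / 10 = -7.10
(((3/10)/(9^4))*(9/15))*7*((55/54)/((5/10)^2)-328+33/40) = -2442643/39366000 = -0.06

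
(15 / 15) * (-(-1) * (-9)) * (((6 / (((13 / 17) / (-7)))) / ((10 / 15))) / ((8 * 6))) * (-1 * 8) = -123.58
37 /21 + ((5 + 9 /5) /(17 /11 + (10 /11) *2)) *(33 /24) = 70577 /15540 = 4.54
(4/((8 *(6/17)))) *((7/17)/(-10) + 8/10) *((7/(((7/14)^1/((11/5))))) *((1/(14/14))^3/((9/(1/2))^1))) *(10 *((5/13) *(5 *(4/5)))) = 3311/117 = 28.30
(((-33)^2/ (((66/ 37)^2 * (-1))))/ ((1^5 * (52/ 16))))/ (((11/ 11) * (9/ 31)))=-42439/ 117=-362.73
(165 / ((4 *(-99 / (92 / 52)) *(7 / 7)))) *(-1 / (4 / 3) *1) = 115 / 208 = 0.55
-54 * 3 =-162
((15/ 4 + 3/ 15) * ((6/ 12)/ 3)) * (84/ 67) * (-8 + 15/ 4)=-3.51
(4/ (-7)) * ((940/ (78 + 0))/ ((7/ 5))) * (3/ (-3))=9400/ 1911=4.92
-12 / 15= -4 / 5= -0.80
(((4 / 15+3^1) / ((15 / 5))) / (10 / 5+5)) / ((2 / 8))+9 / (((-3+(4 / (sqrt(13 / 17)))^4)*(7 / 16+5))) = 0.63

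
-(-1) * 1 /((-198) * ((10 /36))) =-1 /55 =-0.02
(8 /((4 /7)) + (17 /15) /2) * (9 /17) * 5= 1311 /34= 38.56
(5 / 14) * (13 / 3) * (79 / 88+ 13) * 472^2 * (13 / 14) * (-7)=-7194774470 / 231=-31146209.83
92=92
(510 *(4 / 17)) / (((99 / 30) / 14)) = 5600 / 11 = 509.09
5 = 5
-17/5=-3.40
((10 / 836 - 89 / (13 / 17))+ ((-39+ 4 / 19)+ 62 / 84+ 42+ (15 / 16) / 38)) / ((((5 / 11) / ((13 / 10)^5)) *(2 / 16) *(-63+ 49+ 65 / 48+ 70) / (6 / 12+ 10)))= -1344.68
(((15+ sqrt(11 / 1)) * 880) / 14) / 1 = 440 * sqrt(11) / 7+ 6600 / 7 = 1151.33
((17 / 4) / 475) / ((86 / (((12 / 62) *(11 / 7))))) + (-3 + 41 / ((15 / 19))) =2602604203 / 53186700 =48.93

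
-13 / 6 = -2.17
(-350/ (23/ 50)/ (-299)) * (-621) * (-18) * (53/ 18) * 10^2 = 8375418.06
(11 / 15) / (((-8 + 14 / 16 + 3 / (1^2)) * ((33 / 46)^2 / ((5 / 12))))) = -4232 / 29403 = -0.14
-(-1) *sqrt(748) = 2 *sqrt(187) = 27.35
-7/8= -0.88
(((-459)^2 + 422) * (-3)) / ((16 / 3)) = -1899927 / 16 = -118745.44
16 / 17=0.94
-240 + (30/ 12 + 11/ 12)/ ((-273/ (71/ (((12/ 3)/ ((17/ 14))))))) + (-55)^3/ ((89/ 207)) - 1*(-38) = -6321458420311/ 16327584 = -387164.35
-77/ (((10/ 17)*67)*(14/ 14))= -1309/ 670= -1.95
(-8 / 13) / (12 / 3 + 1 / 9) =-72 / 481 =-0.15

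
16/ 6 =8/ 3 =2.67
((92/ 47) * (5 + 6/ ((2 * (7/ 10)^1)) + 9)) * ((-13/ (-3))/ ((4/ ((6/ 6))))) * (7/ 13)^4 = 1009792/ 309777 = 3.26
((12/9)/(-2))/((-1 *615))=2/1845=0.00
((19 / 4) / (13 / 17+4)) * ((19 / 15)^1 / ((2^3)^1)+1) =1.15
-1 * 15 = -15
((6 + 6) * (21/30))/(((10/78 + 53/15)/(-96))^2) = 11681280/2023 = 5774.24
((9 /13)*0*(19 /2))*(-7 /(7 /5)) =0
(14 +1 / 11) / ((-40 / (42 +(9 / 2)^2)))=-7719 / 352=-21.93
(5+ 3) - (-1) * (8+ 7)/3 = 13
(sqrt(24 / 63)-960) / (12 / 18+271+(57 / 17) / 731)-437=-278862667 / 633011+12427*sqrt(42) / 35448616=-440.53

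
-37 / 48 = -0.77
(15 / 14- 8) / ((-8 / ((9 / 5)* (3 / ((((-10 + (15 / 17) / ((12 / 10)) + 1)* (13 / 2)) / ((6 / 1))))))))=-133569 / 255710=-0.52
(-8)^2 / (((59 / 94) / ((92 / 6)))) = 276736 / 177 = 1563.48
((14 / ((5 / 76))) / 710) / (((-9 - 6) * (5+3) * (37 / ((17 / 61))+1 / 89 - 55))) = -201229 / 6266193750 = -0.00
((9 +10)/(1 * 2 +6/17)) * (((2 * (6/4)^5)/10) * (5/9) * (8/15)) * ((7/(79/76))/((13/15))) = 1159893/41080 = 28.23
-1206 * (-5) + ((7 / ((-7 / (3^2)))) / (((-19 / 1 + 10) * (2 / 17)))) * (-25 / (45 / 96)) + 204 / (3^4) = 150638 / 27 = 5579.19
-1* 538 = -538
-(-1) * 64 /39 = 64 /39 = 1.64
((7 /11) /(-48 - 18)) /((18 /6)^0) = -7 /726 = -0.01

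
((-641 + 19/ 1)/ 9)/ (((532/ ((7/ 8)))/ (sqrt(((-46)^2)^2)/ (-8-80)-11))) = 79927/ 20064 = 3.98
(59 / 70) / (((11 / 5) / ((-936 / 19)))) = -27612 / 1463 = -18.87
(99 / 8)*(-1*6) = -297 / 4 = -74.25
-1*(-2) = 2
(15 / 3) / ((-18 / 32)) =-80 / 9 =-8.89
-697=-697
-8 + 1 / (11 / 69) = -1.73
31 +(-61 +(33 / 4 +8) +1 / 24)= -329 / 24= -13.71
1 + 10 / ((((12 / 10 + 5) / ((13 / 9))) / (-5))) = -2971 / 279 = -10.65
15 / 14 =1.07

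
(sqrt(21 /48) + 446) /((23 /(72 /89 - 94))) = -3699124 /2047 - 4147 * sqrt(7) /4094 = -1809.78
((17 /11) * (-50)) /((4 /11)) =-425 /2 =-212.50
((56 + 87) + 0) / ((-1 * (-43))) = 143 / 43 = 3.33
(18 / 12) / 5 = 0.30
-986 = -986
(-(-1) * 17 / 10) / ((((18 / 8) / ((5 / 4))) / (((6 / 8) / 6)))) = 0.12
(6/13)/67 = 6/871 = 0.01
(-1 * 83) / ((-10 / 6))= 249 / 5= 49.80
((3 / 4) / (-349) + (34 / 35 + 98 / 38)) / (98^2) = 3293961 / 8915777360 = 0.00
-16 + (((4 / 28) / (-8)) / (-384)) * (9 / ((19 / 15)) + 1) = -466933 / 29184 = -16.00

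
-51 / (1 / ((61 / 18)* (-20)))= 10370 / 3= 3456.67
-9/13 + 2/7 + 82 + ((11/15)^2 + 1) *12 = 682819/6825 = 100.05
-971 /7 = -138.71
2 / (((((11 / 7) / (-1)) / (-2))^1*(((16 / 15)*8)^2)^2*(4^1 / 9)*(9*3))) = 118125 / 2952790016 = 0.00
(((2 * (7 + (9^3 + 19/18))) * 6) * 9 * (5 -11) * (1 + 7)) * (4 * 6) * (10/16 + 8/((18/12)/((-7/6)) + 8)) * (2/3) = -5219343936/47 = -111049870.98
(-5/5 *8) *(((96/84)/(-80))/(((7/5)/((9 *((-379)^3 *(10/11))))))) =-19598378040/539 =-36360627.16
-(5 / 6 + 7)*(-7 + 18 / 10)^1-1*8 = 491 / 15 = 32.73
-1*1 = -1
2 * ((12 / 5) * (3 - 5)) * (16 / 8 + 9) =-528 / 5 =-105.60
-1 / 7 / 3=-1 / 21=-0.05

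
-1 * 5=-5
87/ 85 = 1.02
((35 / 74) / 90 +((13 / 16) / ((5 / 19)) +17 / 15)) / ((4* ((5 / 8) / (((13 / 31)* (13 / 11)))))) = 19026527 / 22710600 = 0.84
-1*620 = -620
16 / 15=1.07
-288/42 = -48/7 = -6.86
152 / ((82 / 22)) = 1672 / 41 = 40.78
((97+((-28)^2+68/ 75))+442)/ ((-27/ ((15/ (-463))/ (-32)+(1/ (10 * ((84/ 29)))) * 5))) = -5364105739/ 630050400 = -8.51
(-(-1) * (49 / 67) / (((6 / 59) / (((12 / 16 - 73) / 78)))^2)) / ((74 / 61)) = 869011700389 / 17374735872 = 50.02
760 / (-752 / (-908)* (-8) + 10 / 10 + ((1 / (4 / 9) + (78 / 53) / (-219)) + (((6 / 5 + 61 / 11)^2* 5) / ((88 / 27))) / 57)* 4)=168798986853200 / 1831473211187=92.17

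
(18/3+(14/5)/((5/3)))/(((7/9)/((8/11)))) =13824/1925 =7.18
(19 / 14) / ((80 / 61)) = 1159 / 1120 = 1.03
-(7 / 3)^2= -49 / 9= -5.44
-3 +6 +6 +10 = 19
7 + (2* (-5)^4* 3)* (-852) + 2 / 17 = -54314879 / 17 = -3194992.88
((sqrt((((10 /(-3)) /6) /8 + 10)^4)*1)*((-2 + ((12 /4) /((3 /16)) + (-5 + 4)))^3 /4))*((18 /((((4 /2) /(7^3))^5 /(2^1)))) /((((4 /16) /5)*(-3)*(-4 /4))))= 26661387380132902772375 /13824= 1928630452845262063.97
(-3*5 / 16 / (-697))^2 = 225 / 124367104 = 0.00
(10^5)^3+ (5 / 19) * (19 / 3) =3000000000000005 / 3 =1000000000000001.67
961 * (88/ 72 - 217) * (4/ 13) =-7465048/ 117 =-63803.83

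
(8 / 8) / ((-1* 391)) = -1 / 391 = -0.00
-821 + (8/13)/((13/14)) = -138637/169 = -820.34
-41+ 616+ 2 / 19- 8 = 10775 / 19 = 567.11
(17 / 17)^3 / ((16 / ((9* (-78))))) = -351 / 8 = -43.88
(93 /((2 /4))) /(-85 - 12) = -186 /97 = -1.92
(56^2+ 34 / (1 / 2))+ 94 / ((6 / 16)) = 10364 / 3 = 3454.67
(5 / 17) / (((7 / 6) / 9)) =270 / 119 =2.27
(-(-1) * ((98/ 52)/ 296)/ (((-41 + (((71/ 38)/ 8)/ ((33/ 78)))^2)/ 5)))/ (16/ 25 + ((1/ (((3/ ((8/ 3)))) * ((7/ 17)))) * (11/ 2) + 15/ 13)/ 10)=-1419402600/ 3524934439357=-0.00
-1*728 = -728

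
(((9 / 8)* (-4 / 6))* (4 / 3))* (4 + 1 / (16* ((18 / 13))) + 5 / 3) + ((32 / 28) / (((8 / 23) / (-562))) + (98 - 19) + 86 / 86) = -3572923 / 2016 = -1772.28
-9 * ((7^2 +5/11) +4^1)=-5292/11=-481.09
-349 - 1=-350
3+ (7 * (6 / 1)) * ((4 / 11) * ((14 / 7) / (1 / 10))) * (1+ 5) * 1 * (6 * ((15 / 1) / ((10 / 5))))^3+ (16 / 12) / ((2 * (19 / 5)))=167007275.90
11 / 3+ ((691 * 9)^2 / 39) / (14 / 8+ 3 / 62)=4795851053 / 8697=551437.40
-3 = -3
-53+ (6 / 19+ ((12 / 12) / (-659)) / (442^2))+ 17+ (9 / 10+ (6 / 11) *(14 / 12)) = -4594196528667 / 134538395420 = -34.15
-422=-422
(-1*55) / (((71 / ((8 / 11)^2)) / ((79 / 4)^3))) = -2465195 / 781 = -3156.46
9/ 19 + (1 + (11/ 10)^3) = 53289/ 19000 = 2.80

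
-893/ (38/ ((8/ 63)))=-188/ 63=-2.98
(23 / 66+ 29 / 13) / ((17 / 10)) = 11065 / 7293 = 1.52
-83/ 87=-0.95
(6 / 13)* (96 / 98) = 288 / 637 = 0.45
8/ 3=2.67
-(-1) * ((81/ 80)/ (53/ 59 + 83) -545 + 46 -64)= -24771469/ 44000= -562.99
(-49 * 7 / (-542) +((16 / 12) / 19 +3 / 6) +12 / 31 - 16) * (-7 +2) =34501375 / 478857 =72.05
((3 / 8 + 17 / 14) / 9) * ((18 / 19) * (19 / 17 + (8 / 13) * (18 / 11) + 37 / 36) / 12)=24553943 / 558702144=0.04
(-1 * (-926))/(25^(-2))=578750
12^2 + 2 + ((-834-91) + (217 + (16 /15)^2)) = -126194 /225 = -560.86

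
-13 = -13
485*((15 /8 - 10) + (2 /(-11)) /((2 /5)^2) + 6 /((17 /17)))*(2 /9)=-139195 /396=-351.50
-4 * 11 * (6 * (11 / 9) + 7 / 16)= -4103 / 12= -341.92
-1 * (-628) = 628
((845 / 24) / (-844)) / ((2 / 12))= -845 / 3376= -0.25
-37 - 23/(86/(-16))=-32.72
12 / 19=0.63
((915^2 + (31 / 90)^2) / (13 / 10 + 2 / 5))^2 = 45989060452093418521 / 189612900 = 242541833662.65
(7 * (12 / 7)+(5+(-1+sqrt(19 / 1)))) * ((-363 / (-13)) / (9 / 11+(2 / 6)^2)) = 35937 * sqrt(19) / 1196+143748 / 299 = 611.74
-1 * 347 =-347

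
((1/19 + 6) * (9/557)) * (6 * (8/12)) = 4140/10583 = 0.39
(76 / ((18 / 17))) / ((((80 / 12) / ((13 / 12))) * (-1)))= -4199 / 360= -11.66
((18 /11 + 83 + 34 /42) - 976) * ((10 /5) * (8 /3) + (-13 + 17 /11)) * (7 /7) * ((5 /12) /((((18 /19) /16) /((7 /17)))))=7895456840 /499851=15795.62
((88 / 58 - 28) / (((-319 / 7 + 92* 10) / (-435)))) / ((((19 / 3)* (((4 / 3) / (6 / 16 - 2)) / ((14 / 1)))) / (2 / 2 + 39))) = -165110400 / 116299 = -1419.71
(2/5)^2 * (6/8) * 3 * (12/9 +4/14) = 102/175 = 0.58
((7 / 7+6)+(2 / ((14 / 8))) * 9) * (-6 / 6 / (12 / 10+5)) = -605 / 217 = -2.79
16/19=0.84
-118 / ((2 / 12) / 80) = -56640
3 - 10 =-7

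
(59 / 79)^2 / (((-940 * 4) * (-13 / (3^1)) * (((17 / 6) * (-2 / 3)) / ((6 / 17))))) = -281961 / 44081181560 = -0.00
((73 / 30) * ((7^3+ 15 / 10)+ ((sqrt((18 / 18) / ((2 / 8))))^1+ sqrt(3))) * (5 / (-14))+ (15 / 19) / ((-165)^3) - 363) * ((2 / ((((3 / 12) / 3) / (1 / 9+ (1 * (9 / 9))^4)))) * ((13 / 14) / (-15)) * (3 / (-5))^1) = -393004336829 / 597452625 - 1898 * sqrt(3) / 2205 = -659.29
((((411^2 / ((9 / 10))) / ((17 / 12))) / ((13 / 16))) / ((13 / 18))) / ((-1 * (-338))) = 324328320 / 485537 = 667.98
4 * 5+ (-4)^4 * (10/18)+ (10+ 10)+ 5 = 1685/9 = 187.22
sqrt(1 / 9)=1 / 3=0.33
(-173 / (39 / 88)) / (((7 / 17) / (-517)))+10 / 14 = 133803931 / 273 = 490124.29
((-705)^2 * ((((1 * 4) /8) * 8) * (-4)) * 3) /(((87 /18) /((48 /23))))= -6870873600 /667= -10301159.82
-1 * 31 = -31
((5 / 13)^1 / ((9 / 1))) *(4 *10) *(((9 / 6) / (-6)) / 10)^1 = -5 / 117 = -0.04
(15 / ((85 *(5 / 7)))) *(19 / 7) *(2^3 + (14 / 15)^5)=125643656 / 21515625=5.84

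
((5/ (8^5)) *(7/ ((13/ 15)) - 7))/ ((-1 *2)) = -0.00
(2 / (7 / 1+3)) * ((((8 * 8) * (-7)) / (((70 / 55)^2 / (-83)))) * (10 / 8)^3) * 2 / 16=251075 / 224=1120.87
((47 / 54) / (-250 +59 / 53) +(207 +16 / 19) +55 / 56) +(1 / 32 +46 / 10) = 1617757190041 / 7579020960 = 213.45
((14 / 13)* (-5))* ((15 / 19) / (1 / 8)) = -8400 / 247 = -34.01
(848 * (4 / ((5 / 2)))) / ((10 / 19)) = 2577.92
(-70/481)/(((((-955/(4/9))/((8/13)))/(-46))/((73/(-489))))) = 1504384/5256215523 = 0.00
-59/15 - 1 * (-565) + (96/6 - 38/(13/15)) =103978/195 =533.22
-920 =-920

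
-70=-70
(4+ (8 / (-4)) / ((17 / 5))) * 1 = 58 / 17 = 3.41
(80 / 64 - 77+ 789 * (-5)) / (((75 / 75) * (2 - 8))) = 5361 / 8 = 670.12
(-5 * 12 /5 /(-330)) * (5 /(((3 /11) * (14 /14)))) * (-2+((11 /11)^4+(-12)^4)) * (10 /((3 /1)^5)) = 414700 /729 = 568.86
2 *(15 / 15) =2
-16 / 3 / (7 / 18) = -96 / 7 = -13.71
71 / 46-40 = -1769 / 46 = -38.46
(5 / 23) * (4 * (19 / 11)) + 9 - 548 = -135987 / 253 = -537.50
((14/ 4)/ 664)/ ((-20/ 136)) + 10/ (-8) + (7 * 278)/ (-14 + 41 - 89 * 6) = -8625103/ 1683240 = -5.12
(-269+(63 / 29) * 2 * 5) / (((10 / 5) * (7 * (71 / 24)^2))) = -29088 / 14413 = -2.02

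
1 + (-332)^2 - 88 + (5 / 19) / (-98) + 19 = 205110467 / 1862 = 110156.00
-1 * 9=-9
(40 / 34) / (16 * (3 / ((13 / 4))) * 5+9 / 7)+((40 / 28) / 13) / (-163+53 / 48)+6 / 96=101892505469 / 1315081853904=0.08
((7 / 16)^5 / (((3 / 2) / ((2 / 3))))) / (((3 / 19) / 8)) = 319333 / 884736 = 0.36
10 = 10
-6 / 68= -3 / 34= -0.09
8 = 8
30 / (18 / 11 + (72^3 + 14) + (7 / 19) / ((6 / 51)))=4180 / 52008503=0.00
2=2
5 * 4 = 20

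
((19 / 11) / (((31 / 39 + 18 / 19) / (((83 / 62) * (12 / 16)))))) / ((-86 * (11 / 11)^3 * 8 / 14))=-24539697 / 1211515712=-0.02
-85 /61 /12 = -85 /732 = -0.12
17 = 17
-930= -930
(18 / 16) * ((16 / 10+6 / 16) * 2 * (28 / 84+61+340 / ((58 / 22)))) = 980943 / 1160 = 845.64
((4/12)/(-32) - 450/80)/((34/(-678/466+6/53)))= 2987943/13435712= 0.22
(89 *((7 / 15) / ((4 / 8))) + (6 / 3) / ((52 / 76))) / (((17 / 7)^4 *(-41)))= -40259968 / 667750395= -0.06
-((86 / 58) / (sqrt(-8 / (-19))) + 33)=-33-43* sqrt(38) / 116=-35.29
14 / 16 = 7 / 8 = 0.88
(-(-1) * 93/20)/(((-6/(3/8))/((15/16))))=-279/1024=-0.27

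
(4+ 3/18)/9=25/54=0.46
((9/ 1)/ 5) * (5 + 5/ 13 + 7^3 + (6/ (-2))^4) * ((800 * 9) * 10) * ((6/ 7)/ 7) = 4340563200/ 637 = 6814070.96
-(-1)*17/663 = 1/39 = 0.03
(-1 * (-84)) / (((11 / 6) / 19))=9576 / 11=870.55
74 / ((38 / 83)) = 3071 / 19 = 161.63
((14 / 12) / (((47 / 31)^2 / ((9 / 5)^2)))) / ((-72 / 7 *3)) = -47089 / 883600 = -0.05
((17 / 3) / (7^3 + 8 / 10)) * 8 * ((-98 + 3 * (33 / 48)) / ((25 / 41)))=-213979 / 10314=-20.75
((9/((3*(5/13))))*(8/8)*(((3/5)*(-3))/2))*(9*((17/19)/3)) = -17901/950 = -18.84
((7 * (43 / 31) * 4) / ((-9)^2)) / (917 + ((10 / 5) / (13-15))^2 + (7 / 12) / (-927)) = 0.00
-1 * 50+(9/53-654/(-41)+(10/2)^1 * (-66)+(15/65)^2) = -133610264/367237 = -363.83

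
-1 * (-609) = 609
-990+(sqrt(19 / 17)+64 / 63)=-62306 / 63+sqrt(323) / 17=-987.93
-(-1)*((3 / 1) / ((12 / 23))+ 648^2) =1679639 / 4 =419909.75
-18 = -18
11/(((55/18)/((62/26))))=558/65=8.58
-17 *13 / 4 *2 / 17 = -13 / 2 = -6.50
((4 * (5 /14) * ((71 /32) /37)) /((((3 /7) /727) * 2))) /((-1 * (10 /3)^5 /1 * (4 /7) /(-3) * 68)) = 87800517 /6440960000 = 0.01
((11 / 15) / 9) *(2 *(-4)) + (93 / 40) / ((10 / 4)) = 751 / 2700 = 0.28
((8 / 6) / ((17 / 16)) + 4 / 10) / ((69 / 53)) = 22366 / 17595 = 1.27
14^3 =2744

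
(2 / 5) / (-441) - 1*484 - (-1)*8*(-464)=-9252182 / 2205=-4196.00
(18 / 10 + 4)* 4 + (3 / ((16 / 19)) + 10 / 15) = 27.43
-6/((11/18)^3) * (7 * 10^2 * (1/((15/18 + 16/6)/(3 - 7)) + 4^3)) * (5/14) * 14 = -699840000/121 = -5783801.65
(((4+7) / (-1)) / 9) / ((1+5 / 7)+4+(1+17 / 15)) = -385 / 2472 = -0.16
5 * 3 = 15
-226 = -226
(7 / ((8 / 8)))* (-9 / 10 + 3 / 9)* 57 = -2261 / 10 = -226.10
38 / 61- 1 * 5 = -267 / 61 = -4.38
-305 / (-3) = 101.67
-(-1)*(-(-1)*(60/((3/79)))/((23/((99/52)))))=39105/299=130.79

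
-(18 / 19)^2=-324 / 361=-0.90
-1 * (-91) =91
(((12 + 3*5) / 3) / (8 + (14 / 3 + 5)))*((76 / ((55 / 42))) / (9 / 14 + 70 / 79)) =5016816 / 259435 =19.34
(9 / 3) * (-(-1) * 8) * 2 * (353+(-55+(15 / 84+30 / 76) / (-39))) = 24730396 / 1729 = 14303.29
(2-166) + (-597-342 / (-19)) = -743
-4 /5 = -0.80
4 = 4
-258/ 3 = -86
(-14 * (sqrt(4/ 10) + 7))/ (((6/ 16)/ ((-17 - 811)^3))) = 161752894531.06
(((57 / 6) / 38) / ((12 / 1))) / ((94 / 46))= 23 / 2256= 0.01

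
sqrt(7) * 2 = 2 * sqrt(7) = 5.29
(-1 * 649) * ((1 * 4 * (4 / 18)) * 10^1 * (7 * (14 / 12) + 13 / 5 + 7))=-2767336 / 27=-102493.93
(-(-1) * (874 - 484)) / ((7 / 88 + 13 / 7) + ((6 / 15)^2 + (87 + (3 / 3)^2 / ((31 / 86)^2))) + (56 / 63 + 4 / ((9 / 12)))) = 51945894000 / 13721049761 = 3.79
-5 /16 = -0.31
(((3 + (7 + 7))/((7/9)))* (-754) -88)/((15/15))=-115978/7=-16568.29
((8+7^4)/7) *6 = 14454/7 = 2064.86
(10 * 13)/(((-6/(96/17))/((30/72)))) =-2600/51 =-50.98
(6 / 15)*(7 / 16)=7 / 40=0.18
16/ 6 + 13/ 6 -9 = -25/ 6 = -4.17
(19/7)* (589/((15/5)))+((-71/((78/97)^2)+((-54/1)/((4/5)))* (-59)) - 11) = 4394.60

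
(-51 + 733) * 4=2728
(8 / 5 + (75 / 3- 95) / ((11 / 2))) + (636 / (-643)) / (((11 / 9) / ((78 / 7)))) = -4986972 / 247555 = -20.14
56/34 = 28/17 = 1.65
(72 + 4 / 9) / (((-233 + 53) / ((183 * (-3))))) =9943 / 45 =220.96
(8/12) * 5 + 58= 184/3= 61.33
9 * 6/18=3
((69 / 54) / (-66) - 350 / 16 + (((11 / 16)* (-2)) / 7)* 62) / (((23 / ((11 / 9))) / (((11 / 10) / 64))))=-6233711 / 200309760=-0.03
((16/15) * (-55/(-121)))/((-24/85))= -170/99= -1.72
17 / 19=0.89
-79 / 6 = -13.17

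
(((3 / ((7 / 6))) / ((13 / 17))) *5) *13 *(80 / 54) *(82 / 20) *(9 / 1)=83640 / 7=11948.57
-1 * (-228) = 228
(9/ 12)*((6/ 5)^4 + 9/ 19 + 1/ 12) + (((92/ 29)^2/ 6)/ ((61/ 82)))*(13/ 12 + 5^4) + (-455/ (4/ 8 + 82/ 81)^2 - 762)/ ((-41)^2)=71475833456094033461/ 50580576465930000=1413.11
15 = 15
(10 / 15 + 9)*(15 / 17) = 145 / 17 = 8.53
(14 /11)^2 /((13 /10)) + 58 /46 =90697 /36179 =2.51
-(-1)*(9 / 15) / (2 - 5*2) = -3 / 40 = -0.08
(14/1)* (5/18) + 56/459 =1841/459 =4.01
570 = 570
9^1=9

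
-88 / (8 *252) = -11 / 252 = -0.04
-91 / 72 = -1.26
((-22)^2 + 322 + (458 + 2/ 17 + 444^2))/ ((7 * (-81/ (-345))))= 387872230/ 3213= 120719.65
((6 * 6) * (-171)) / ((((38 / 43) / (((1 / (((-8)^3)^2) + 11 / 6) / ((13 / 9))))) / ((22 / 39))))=-55239491835 / 11075584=-4987.50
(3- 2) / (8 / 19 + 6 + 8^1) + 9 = 2485 / 274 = 9.07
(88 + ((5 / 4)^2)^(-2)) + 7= 59631 / 625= 95.41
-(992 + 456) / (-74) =724 / 37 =19.57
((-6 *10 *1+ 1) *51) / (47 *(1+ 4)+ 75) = -3009 / 310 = -9.71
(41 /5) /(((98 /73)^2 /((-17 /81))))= -3714313 /3889620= -0.95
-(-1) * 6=6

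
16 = 16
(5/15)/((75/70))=14/45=0.31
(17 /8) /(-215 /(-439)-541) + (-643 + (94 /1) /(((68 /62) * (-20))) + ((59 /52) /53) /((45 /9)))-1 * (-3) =-14325327775191 /22234459936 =-644.28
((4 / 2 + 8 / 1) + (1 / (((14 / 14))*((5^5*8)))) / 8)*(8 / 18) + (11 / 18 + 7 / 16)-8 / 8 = 505469 / 112500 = 4.49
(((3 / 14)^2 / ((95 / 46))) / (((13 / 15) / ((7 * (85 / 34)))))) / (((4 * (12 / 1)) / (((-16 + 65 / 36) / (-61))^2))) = 4289845 / 8470305792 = 0.00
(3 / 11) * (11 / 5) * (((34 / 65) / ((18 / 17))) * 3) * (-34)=-9826 / 325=-30.23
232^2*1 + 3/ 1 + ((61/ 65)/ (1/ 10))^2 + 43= 9118914/ 169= 53958.07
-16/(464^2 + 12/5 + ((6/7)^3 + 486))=-13720/185035663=-0.00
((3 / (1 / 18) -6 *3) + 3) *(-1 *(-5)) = 195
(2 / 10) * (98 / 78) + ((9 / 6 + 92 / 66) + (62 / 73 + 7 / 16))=4.43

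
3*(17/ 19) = 51/ 19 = 2.68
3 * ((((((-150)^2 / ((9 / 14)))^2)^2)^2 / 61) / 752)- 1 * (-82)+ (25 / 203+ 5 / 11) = 942832077612304687500000000000528663332 / 6402011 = 147271236743002267178235100000000.00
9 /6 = 3 /2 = 1.50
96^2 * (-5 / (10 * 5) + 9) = 410112 / 5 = 82022.40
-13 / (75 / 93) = -403 / 25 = -16.12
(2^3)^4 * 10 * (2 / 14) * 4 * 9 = 1474560 / 7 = 210651.43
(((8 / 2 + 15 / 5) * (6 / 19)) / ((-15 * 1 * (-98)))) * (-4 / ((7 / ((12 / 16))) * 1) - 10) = -73 / 4655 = -0.02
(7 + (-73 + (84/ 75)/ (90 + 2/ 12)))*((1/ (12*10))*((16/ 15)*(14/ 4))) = -2082458/ 1014375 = -2.05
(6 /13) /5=6 /65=0.09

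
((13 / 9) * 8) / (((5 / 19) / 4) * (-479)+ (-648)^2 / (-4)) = -7904 / 71825139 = -0.00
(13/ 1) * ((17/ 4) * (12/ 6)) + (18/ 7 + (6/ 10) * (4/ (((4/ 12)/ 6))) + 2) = 11079/ 70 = 158.27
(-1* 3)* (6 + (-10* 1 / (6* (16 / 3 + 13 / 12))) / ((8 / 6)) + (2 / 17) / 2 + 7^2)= -164.59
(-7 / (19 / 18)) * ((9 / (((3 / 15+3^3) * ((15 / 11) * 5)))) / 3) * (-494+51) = 306999 / 6460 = 47.52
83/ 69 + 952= 65771/ 69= 953.20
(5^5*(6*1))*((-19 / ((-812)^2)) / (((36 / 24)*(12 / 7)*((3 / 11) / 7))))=-653125 / 121104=-5.39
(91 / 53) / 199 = 91 / 10547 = 0.01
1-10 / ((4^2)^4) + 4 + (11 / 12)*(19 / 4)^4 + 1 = 46462801 / 98304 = 472.64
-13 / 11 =-1.18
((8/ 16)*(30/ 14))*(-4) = -4.29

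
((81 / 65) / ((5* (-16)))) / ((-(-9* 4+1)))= -81 / 182000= -0.00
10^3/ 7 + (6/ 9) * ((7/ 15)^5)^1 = 2278360298/ 15946875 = 142.87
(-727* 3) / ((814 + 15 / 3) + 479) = -1.68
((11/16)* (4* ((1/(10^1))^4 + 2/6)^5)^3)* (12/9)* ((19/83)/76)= 11049604085256701810340580324787692648162982096357198556687977/893219460750000000000000000000000000000000000000000000000000000000000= 0.00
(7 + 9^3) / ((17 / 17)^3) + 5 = 741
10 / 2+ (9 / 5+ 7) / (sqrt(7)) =44 * sqrt(7) / 35+ 5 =8.33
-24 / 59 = -0.41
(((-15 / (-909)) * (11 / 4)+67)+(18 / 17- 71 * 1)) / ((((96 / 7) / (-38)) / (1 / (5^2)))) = 1587089 / 4944960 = 0.32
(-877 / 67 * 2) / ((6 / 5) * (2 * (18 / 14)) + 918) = -30695 / 1079973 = -0.03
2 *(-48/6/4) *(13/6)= -26/3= -8.67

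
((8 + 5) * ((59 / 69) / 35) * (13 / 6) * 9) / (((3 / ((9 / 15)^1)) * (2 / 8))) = 19942 / 4025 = 4.95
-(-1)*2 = 2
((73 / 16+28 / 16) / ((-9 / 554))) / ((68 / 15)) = -85.71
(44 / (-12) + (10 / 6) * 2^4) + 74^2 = 5499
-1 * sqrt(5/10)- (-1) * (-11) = -11- sqrt(2)/2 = -11.71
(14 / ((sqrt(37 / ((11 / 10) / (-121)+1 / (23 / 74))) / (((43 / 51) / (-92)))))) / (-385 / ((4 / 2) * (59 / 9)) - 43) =17759 * sqrt(759832370) / 937620881670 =0.00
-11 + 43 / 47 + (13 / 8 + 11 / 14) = -20199 / 2632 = -7.67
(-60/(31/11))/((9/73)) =-172.69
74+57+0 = 131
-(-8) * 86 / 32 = 43 / 2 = 21.50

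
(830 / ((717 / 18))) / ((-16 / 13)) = -16185 / 956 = -16.93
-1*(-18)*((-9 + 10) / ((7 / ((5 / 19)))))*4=360 / 133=2.71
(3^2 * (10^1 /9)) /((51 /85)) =50 /3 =16.67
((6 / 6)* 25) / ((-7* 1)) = -25 / 7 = -3.57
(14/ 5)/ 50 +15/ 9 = 646/ 375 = 1.72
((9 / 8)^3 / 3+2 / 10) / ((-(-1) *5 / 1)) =1727 / 12800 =0.13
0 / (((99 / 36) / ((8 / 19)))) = 0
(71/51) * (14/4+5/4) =1349/204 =6.61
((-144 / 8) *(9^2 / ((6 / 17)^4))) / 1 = -751689 / 8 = -93961.12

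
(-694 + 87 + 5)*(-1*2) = 1204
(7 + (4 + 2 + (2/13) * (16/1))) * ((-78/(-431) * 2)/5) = 2412/2155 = 1.12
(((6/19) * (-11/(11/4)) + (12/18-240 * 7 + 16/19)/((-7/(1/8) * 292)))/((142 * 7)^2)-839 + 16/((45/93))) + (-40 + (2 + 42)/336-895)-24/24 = -70352986180503/40390911680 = -1741.80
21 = 21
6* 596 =3576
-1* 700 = -700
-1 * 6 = -6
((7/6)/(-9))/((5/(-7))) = 49/270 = 0.18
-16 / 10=-8 / 5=-1.60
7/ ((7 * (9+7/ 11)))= 11/ 106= 0.10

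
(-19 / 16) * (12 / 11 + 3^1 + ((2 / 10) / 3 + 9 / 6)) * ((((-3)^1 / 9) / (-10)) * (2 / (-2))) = 35473 / 158400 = 0.22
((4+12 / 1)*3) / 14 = 24 / 7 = 3.43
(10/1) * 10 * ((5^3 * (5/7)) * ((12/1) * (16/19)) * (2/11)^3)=96000000/177023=542.30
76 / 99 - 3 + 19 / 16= -1655 / 1584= -1.04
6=6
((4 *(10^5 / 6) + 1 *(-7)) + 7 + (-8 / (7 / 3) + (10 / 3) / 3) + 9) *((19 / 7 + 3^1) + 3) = 256225681 / 441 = 581010.61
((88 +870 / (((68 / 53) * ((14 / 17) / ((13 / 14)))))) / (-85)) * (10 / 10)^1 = -334211 / 33320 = -10.03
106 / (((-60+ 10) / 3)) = -159 / 25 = -6.36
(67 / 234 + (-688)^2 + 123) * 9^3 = 8974098945 / 26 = 345157651.73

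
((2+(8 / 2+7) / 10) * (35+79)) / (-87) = -589 / 145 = -4.06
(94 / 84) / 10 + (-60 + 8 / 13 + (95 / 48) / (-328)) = -424644473 / 7163520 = -59.28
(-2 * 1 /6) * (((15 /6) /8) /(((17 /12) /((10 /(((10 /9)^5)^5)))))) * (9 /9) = -717897987691852588770249 /13600000000000000000000000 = -0.05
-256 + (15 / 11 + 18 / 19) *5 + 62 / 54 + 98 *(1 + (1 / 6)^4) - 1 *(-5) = -18990439 / 135432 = -140.22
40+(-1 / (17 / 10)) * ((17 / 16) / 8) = 2555 / 64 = 39.92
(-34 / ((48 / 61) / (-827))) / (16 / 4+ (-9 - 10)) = -857599 / 360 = -2382.22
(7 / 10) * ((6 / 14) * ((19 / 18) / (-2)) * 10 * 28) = -133 / 3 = -44.33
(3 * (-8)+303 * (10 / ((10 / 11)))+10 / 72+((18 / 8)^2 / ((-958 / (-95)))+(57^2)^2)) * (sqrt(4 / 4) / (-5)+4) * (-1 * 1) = -5535376481833 / 137952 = -40125380.44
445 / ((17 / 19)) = 497.35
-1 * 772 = -772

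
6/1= 6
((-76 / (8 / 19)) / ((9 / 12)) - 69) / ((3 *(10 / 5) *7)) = -929 / 126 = -7.37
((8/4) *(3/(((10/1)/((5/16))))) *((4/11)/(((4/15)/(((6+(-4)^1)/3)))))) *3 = 45/88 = 0.51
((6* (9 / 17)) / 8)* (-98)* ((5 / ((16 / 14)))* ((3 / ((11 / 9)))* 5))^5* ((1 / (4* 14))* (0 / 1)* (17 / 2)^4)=0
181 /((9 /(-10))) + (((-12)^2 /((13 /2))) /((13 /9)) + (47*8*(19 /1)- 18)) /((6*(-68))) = -22610849 /103428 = -218.61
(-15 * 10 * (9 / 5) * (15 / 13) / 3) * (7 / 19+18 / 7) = -527850 / 1729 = -305.29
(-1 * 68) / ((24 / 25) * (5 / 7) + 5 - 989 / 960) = -91392 / 6257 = -14.61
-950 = -950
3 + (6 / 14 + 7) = 73 / 7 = 10.43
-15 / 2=-7.50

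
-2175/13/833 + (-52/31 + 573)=191724994/335699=571.12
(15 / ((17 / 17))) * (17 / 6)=85 / 2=42.50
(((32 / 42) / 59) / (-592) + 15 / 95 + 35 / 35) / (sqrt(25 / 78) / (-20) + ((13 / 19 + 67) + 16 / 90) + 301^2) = 17245811700 * sqrt(78) / 38202665463564352729909 + 487861333721916960 / 38202665463564352729909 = 0.00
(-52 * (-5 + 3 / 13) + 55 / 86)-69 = 15449 / 86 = 179.64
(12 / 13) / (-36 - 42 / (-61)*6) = -61 / 2106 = -0.03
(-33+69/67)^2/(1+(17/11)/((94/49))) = 4744161576/8380963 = 566.06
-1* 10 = -10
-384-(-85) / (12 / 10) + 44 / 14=-13021 / 42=-310.02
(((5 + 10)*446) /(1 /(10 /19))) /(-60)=-1115 /19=-58.68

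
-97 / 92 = -1.05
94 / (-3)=-94 / 3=-31.33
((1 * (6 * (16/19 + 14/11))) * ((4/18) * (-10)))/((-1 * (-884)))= -20/627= -0.03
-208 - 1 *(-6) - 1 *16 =-218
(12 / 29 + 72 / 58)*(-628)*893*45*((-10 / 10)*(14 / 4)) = 4239678240 / 29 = 146195801.38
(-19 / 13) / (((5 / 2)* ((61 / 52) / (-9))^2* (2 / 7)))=-2240784 / 18605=-120.44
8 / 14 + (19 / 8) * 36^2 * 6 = 129280 / 7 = 18468.57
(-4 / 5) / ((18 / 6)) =-4 / 15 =-0.27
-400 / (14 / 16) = -3200 / 7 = -457.14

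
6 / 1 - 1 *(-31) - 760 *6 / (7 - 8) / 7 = 4819 / 7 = 688.43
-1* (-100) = 100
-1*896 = -896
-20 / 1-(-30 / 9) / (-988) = -29645 / 1482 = -20.00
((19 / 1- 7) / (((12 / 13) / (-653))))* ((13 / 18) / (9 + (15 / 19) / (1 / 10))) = -2096783 / 5778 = -362.89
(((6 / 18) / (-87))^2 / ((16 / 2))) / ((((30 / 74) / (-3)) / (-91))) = 0.00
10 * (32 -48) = -160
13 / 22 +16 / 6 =215 / 66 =3.26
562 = 562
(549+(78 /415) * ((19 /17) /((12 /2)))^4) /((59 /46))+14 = 97628203583579 /220861261980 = 442.03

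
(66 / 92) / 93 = 11 / 1426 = 0.01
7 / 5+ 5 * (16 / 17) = 519 / 85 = 6.11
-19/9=-2.11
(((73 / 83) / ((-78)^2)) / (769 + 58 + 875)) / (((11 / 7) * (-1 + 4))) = 511 / 28362257352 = 0.00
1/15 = 0.07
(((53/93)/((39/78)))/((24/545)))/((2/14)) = 202195/1116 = 181.18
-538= -538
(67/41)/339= 67/13899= 0.00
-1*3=-3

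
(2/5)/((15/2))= 4/75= 0.05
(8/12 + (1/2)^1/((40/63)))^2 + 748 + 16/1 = 44128201/57600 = 766.11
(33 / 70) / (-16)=-33 / 1120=-0.03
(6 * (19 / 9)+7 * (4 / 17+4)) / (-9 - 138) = -2158 / 7497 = -0.29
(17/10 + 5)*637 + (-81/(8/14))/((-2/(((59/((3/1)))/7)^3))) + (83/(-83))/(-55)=125903851/21560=5839.70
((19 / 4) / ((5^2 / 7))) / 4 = 133 / 400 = 0.33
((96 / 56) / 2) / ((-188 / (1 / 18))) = -1 / 3948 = -0.00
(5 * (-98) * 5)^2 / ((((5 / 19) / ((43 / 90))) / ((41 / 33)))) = 4021314850 / 297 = 13539780.64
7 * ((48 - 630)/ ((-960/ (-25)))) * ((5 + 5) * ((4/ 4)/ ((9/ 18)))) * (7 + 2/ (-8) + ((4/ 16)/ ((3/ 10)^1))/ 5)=-1408925/ 96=-14676.30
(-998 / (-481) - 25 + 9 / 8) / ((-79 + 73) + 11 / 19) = 1593853 / 396344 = 4.02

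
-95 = -95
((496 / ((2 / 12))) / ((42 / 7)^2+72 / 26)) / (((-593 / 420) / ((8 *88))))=-38274.81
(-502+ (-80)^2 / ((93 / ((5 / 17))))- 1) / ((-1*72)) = 763243 / 113832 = 6.70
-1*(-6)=6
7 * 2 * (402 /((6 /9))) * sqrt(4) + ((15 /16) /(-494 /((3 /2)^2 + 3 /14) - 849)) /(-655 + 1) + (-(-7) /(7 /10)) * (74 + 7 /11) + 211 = 4506309967865 /252576544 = 17841.36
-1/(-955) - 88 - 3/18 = -505189/5730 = -88.17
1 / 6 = 0.17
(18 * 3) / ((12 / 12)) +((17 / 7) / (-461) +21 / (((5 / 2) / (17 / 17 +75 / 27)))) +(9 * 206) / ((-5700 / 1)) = 785445301 / 9196950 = 85.40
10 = 10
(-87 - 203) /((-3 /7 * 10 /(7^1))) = 1421 /3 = 473.67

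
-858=-858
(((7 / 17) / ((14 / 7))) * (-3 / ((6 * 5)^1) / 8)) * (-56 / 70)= 7 / 3400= 0.00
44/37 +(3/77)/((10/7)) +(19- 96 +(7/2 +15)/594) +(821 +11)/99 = -14801821/219780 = -67.35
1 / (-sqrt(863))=-sqrt(863) / 863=-0.03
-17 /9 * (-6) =11.33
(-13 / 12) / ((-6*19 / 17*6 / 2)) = 221 / 4104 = 0.05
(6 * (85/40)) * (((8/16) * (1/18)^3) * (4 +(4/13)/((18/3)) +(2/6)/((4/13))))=1513/269568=0.01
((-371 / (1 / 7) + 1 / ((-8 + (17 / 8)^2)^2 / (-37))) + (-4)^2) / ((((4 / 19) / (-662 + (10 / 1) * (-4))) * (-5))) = -1723301.32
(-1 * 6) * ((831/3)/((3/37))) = -20498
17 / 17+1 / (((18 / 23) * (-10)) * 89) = 15997 / 16020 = 1.00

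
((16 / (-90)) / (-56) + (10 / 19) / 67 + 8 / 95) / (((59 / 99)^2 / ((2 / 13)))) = 83179998 / 2016247415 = 0.04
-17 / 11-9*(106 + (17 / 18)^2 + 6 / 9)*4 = -383492 / 99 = -3873.66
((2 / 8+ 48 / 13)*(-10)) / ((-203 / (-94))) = -18.26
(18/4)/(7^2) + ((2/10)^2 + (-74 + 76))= 2.13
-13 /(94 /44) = -286 /47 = -6.09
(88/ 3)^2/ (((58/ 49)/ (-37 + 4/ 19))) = -44206624/ 1653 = -26743.27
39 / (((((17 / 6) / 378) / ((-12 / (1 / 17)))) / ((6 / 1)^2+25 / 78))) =-38551464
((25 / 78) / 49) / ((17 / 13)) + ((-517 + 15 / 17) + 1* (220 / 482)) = -621117191 / 1204518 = -515.66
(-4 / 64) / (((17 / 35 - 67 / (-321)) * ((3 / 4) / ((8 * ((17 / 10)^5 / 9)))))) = -1063472893 / 702180000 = -1.51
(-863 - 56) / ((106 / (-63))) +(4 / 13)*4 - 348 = 199.43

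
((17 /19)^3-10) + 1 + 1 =-49959 /6859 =-7.28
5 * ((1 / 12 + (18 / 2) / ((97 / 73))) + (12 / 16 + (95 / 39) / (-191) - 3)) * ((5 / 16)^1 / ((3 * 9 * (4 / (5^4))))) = 34575484375 / 832381056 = 41.54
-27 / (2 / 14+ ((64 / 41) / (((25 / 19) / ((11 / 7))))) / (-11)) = 1014.27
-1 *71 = -71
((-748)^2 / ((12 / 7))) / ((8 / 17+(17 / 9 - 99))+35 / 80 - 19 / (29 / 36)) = -23170179648 / 8504077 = -2724.60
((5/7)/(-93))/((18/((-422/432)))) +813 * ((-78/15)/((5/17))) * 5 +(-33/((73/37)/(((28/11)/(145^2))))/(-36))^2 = -428516729929377682760833/5962453073286570000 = -71869.20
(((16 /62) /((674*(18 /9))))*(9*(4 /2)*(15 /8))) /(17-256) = -135 /4993666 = -0.00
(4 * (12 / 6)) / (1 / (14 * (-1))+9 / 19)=2128 / 107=19.89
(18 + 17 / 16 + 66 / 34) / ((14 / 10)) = 28565 / 1904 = 15.00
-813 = -813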